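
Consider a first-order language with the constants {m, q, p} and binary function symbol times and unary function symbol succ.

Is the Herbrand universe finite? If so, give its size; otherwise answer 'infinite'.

The signature has at least one function symbol (times, arity 2) and at least one constant (m).
Iterating times gives infinitely many distinct ground terms: m, times(m, m), times(times(m, m), times(m, m)), ...
So the Herbrand universe is infinite.

infinite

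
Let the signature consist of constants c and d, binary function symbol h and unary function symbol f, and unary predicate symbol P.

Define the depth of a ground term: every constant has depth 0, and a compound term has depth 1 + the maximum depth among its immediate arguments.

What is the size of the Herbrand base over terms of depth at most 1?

8

First count ground terms of depth ≤ 1.
Write N_k for the number of ground terms of depth ≤ k. A term of depth ≤ k is either a constant or a function symbol applied to arguments of depth ≤ k−1, so N_k = 2 + N_{k-1}^2 + N_{k-1}.
N_0 = 2
N_1 = 2 + 2^2 + 2 = 8
Explicitly: c, d, h(c, c), h(c, d), h(d, c), h(d, d), f(c), f(d).
So |H| = 8.
Each predicate of arity r yields |H|^r ground atoms (one per choice of an r-tuple from H):
  P: 8
Total ground atoms: 8.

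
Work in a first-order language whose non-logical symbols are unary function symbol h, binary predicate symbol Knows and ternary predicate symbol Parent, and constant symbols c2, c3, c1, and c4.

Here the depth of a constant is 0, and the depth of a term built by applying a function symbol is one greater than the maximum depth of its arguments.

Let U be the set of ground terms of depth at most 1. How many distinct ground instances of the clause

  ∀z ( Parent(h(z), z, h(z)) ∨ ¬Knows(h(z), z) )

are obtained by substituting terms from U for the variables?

8

Ground terms of depth ≤ 1:
  Write N_k for the number of ground terms of depth ≤ k. A term of depth ≤ k is either a constant or a function symbol applied to arguments of depth ≤ k−1, so N_k = 4 + N_{k-1}.
  N_0 = 4
  N_1 = 4 + 4 = 8
So there are 8 ground terms available for substitution.
There is 1 variable to instantiate (z),  occurring in at least one literal, so different choices give different ground instances.
Number of ground instances = 8.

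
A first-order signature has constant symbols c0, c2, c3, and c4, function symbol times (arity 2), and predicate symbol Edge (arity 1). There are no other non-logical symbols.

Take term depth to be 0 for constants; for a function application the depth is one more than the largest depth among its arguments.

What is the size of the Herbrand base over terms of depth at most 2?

404

First count ground terms of depth ≤ 2.
Write N_k for the number of ground terms of depth ≤ k. A term of depth ≤ k is either a constant or a function symbol applied to arguments of depth ≤ k−1, so N_k = 4 + N_{k-1}^2.
N_0 = 4
N_1 = 4 + 4^2 = 20
N_2 = 4 + 20^2 = 404
So |H| = 404.
Each predicate of arity r yields |H|^r ground atoms (one per choice of an r-tuple from H):
  Edge: 404
Total ground atoms: 404.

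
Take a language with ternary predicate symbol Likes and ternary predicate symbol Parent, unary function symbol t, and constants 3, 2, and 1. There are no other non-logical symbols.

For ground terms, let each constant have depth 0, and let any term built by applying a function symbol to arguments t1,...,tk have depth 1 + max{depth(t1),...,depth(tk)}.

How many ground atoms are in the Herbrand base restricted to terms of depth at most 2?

First count ground terms of depth ≤ 2.
Count level by level. With function symbols t/1, the terms of depth ≤ k are the 3 constants together with each function applied to depth-≤(k−1) tuples, so N_k = 3 + N_{k-1}.
N_0 = 3
N_1 = 3 + 3 = 6
N_2 = 3 + 6 = 9
Explicitly: 3, 2, 1, t(3), t(2), t(1), t(t(3)), t(t(2)), t(t(1)).
So |H| = 9.
Ground atoms are formed by filling each argument slot of a predicate with a term from H, so an r-ary predicate gives |H|^r atoms:
  Likes: 9^3 = 729;  Parent: 9^3 = 729
Total ground atoms: 729 + 729 = 1458.

1458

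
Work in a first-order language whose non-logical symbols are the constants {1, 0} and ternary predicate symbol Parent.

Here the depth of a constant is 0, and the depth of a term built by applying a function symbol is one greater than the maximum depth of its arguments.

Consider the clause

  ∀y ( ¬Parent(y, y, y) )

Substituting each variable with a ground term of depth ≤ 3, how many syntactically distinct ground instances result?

2

Ground terms of depth ≤ 3:
  With no function symbols every ground term is a constant, so there are exactly 2 ground terms at every depth bound.
  N_0 = 2
  N_1 = 2
  N_2 = 2
  N_3 = 2
  Explicitly: 1, 0.
So there are 2 ground terms available for substitution.
The variable y ranges independently over the available ground terms, and distinct assignments produce distinct instances.
Number of ground instances = 2.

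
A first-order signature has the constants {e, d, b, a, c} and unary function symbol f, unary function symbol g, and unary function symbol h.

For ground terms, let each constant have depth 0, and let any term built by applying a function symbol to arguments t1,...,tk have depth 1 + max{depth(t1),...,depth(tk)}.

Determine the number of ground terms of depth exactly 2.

Write N_k for the number of ground terms of depth ≤ k. A term of depth ≤ k is either a constant or a function symbol applied to arguments of depth ≤ k−1, so N_k = 5 + N_{k-1} + N_{k-1} + N_{k-1}.
N_0 = 5
N_1 = 5 + 5 + 5 + 5 = 20
N_2 = 5 + 20 + 20 + 20 = 65
Terms of depth exactly 2: N_2 − N_1 = 65 − 20 = 45.

45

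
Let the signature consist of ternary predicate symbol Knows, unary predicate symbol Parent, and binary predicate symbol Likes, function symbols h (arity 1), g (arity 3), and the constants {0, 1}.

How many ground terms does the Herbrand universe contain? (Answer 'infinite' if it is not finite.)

The signature has at least one function symbol (h, arity 1) and at least one constant (0).
Iterating h gives infinitely many distinct ground terms: 0, h(0), h(h(0)), ...
So the Herbrand universe is infinite.

infinite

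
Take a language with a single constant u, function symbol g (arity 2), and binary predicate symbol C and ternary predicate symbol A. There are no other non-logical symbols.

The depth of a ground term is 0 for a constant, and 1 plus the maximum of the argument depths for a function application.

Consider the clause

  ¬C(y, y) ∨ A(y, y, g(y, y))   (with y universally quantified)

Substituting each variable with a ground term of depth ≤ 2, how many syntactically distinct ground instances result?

5

Ground terms of depth ≤ 2:
  Count level by level. With function symbols g/2, the terms of depth ≤ k are the 1 constant together with each function applied to depth-≤(k−1) tuples, so N_k = 1 + N_{k-1}^2.
  N_0 = 1
  N_1 = 1 + 1^2 = 2
  N_2 = 1 + 2^2 = 5
So there are 5 ground terms available for substitution.
The body mentions the single quantified variable y; since ground terms form a free algebra, no two substitutions collapse to the same formula.
Number of ground instances = 5.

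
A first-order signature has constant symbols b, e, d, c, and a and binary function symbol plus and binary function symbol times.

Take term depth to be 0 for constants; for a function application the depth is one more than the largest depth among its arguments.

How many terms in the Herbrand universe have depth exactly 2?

Let N_k count ground terms of depth at most k. Each non-constant term of depth ≤ k is some function symbol applied to depth-≤(k−1) arguments, giving N_k = 5 + N_{k-1}^2 + N_{k-1}^2.
N_0 = 5
N_1 = 5 + 5^2 + 5^2 = 55
N_2 = 5 + 55^2 + 55^2 = 6055
Terms of depth exactly 2: N_2 − N_1 = 6055 − 55 = 6000.

6000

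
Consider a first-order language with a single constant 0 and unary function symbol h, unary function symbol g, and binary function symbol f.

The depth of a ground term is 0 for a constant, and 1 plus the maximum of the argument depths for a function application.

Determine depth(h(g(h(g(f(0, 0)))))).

5

depth(f(0, 0)) = 1 + max(0, 0) = 1
depth(g(f(0, 0))) = 1 + depth(f(0, 0)) = 1 + 1 = 2
depth(h(g(f(0, 0)))) = 1 + depth(g(f(0, 0))) = 1 + 2 = 3
depth(g(h(g(f(0, 0))))) = 1 + depth(h(g(f(0, 0)))) = 1 + 3 = 4
depth(h(g(h(g(f(0, 0)))))) = 1 + depth(g(h(g(f(0, 0))))) = 1 + 4 = 5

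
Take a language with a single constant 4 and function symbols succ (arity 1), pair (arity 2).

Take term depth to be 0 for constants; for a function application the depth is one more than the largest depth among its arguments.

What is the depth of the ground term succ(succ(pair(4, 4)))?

3

depth(pair(4, 4)) = 1 + max(0, 0) = 1
depth(succ(pair(4, 4))) = 1 + depth(pair(4, 4)) = 1 + 1 = 2
depth(succ(succ(pair(4, 4)))) = 1 + depth(succ(pair(4, 4))) = 1 + 2 = 3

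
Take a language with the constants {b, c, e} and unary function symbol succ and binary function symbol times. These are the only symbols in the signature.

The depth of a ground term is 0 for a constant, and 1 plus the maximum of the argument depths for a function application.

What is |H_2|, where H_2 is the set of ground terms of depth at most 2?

243

Write N_k for the number of ground terms of depth ≤ k. A term of depth ≤ k is either a constant or a function symbol applied to arguments of depth ≤ k−1, so N_k = 3 + N_{k-1} + N_{k-1}^2.
N_0 = 3
N_1 = 3 + 3 + 3^2 = 15
N_2 = 3 + 15 + 15^2 = 243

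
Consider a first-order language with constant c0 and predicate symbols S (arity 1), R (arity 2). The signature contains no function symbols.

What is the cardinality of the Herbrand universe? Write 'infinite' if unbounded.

1

There are no function symbols, so the only ground term is the single constant.
The Herbrand universe is {c0}, finite with 1 element.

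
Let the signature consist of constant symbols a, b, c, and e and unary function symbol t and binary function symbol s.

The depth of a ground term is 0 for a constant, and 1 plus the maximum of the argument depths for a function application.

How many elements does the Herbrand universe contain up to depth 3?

365424

Count level by level. With function symbols t/1, s/2, the terms of depth ≤ k are the 4 constants together with each function applied to depth-≤(k−1) tuples, so N_k = 4 + N_{k-1} + N_{k-1}^2.
N_0 = 4
N_1 = 4 + 4 + 4^2 = 24
N_2 = 4 + 24 + 24^2 = 604
N_3 = 4 + 604 + 604^2 = 365424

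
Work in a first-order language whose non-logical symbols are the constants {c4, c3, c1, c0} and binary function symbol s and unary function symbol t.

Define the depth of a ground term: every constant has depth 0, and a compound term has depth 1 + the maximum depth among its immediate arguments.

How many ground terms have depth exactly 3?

364820

Let N_k count ground terms of depth at most k. Each non-constant term of depth ≤ k is some function symbol applied to depth-≤(k−1) arguments, giving N_k = 4 + N_{k-1}^2 + N_{k-1}.
N_0 = 4
N_1 = 4 + 4^2 + 4 = 24
N_2 = 4 + 24^2 + 24 = 604
N_3 = 4 + 604^2 + 604 = 365424
Terms of depth exactly 3: N_3 − N_2 = 365424 − 604 = 364820.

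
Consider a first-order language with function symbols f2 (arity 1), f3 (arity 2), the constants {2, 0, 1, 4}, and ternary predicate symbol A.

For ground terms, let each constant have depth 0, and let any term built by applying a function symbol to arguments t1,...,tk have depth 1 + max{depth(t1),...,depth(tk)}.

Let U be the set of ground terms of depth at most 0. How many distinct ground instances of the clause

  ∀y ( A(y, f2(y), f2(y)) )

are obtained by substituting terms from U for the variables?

4

Ground terms of depth ≤ 0:
  Let N_k = |{terms of depth ≤ k}|. Then N_0 = 4 and N_k = 4 + N_{k-1} + N_{k-1}^2 for k ≥ 1 (one summand per function symbol, arity giving the exponent).
  N_0 = 4
So there are 4 ground terms available for substitution.
The body mentions the single quantified variable y; since ground terms form a free algebra, no two substitutions collapse to the same formula.
Number of ground instances = 4.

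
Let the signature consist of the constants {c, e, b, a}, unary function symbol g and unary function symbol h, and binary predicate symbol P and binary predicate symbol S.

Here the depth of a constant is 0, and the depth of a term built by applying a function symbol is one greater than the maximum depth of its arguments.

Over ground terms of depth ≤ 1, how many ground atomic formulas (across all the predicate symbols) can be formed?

First count ground terms of depth ≤ 1.
Count level by level. With function symbols g/1, h/1, the terms of depth ≤ k are the 4 constants together with each function applied to depth-≤(k−1) tuples, so N_k = 4 + N_{k-1} + N_{k-1}.
N_0 = 4
N_1 = 4 + 4 + 4 = 12
Explicitly: c, e, b, a, g(c), g(e), g(b), g(a), h(c), h(e), h(b), h(a).
So |H| = 12.
A ground atom is a predicate applied to a tuple of terms from H, so the count is the sum over predicates of |H|^arity:
  P: 12^2 = 144;  S: 12^2 = 144
Total ground atoms: 144 + 144 = 288.

288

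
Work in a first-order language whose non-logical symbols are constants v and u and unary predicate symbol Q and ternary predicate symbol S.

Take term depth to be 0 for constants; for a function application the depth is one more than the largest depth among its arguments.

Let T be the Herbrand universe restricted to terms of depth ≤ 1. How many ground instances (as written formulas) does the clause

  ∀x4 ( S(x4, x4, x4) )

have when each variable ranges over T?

2

Ground terms of depth ≤ 1:
  With no function symbols every ground term is a constant, so there are exactly 2 ground terms at every depth bound.
  N_0 = 2
  N_1 = 2
So there are 2 ground terms available for substitution.
The clause has 1 distinct variable (x4), which appears in the body. In the free term algebra distinct substitutions yield syntactically distinct ground instances.
Number of ground instances = 2.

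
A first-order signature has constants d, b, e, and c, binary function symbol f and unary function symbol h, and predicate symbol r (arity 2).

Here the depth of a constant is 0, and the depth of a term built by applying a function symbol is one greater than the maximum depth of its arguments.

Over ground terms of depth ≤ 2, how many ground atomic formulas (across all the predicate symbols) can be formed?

First count ground terms of depth ≤ 2.
Count level by level. With function symbols f/2, h/1, the terms of depth ≤ k are the 4 constants together with each function applied to depth-≤(k−1) tuples, so N_k = 4 + N_{k-1}^2 + N_{k-1}.
N_0 = 4
N_1 = 4 + 4^2 + 4 = 24
N_2 = 4 + 24^2 + 24 = 604
So |H| = 604.
A ground atom is a predicate applied to a tuple of terms from H, so the count is the sum over predicates of |H|^arity:
  r: 604^2 = 364816
Total ground atoms: 364816.

364816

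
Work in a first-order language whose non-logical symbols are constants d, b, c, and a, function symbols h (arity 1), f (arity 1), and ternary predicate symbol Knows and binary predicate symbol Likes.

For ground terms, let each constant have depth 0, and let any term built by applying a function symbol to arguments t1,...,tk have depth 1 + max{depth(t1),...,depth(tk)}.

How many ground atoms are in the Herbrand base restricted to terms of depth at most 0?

80

First count ground terms of depth ≤ 0.
Write N_k for the number of ground terms of depth ≤ k. A term of depth ≤ k is either a constant or a function symbol applied to arguments of depth ≤ k−1, so N_k = 4 + N_{k-1} + N_{k-1}.
N_0 = 4
Explicitly: d, b, c, a.
So |H| = 4.
For each predicate symbol, the number of ground atoms is |H| raised to its arity; summing:
  Knows: 4^3 = 64;  Likes: 4^2 = 16
Total ground atoms: 64 + 16 = 80.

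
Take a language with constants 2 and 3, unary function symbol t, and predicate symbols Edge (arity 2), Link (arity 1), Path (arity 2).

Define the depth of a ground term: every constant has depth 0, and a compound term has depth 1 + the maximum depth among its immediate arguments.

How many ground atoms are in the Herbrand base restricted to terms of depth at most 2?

78

First count ground terms of depth ≤ 2.
Let N_k count ground terms of depth at most k. Each non-constant term of depth ≤ k is some function symbol applied to depth-≤(k−1) arguments, giving N_k = 2 + N_{k-1}.
N_0 = 2
N_1 = 2 + 2 = 4
N_2 = 2 + 4 = 6
Explicitly: 2, 3, t(2), t(3), t(t(2)), t(t(3)).
So |H| = 6.
Each predicate of arity r yields |H|^r ground atoms (one per choice of an r-tuple from H):
  Edge: 6^2 = 36;  Link: 6;  Path: 6^2 = 36
Total ground atoms: 36 + 6 + 36 = 78.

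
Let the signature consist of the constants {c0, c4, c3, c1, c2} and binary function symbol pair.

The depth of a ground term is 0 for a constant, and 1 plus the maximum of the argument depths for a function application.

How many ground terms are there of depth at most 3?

Let N_k = |{terms of depth ≤ k}|. Then N_0 = 5 and N_k = 5 + N_{k-1}^2 for k ≥ 1 (one summand per function symbol, arity giving the exponent).
N_0 = 5
N_1 = 5 + 5^2 = 30
N_2 = 5 + 30^2 = 905
N_3 = 5 + 905^2 = 819030

819030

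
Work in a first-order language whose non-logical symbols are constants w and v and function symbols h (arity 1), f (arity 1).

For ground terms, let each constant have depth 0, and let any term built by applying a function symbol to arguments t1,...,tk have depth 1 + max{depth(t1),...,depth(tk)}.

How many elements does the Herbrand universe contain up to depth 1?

6

Let N_k count ground terms of depth at most k. Each non-constant term of depth ≤ k is some function symbol applied to depth-≤(k−1) arguments, giving N_k = 2 + N_{k-1} + N_{k-1}.
N_0 = 2
N_1 = 2 + 2 + 2 = 6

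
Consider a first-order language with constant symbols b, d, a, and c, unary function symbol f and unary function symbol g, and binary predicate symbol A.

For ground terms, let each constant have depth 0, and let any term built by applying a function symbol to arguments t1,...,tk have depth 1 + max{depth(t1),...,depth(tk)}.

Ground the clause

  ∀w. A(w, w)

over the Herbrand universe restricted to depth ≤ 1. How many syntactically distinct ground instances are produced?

Ground terms of depth ≤ 1:
  Write N_k for the number of ground terms of depth ≤ k. A term of depth ≤ k is either a constant or a function symbol applied to arguments of depth ≤ k−1, so N_k = 4 + N_{k-1} + N_{k-1}.
  N_0 = 4
  N_1 = 4 + 4 + 4 = 12
So there are 12 ground terms available for substitution.
The clause has 1 distinct variable (w), which appears in the body. In the free term algebra distinct substitutions yield syntactically distinct ground instances.
Number of ground instances = 12.

12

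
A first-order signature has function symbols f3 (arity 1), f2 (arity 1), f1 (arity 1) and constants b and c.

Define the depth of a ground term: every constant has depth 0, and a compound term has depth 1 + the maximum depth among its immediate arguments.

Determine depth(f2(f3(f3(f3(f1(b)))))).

depth(f1(b)) = 1 + depth(b) = 1 + 0 = 1
depth(f3(f1(b))) = 1 + depth(f1(b)) = 1 + 1 = 2
depth(f3(f3(f1(b)))) = 1 + depth(f3(f1(b))) = 1 + 2 = 3
depth(f3(f3(f3(f1(b))))) = 1 + depth(f3(f3(f1(b)))) = 1 + 3 = 4
depth(f2(f3(f3(f3(f1(b)))))) = 1 + depth(f3(f3(f3(f1(b))))) = 1 + 4 = 5

5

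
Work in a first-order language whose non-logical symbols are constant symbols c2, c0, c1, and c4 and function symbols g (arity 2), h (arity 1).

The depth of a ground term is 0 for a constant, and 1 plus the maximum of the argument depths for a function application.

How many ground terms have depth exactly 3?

364820

Write N_k for the number of ground terms of depth ≤ k. A term of depth ≤ k is either a constant or a function symbol applied to arguments of depth ≤ k−1, so N_k = 4 + N_{k-1}^2 + N_{k-1}.
N_0 = 4
N_1 = 4 + 4^2 + 4 = 24
N_2 = 4 + 24^2 + 24 = 604
N_3 = 4 + 604^2 + 604 = 365424
Terms of depth exactly 3: N_3 − N_2 = 365424 − 604 = 364820.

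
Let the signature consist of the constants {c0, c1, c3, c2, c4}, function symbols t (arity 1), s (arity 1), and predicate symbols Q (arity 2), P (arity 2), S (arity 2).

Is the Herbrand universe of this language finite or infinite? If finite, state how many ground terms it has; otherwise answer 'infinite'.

infinite

The signature has at least one function symbol (t, arity 1) and at least one constant (c0).
Iterating t gives infinitely many distinct ground terms: c0, t(c0), t(t(c0)), ...
So the Herbrand universe is infinite.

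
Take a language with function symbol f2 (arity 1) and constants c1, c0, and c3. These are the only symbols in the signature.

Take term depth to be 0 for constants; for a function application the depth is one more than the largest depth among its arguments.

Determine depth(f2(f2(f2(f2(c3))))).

depth(f2(c3)) = 1 + depth(c3) = 1 + 0 = 1
depth(f2(f2(c3))) = 1 + depth(f2(c3)) = 1 + 1 = 2
depth(f2(f2(f2(c3)))) = 1 + depth(f2(f2(c3))) = 1 + 2 = 3
depth(f2(f2(f2(f2(c3))))) = 1 + depth(f2(f2(f2(c3)))) = 1 + 3 = 4

4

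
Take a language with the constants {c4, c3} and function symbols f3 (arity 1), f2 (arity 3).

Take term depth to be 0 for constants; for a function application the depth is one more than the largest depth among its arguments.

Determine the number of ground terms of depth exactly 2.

1730

Write N_k for the number of ground terms of depth ≤ k. A term of depth ≤ k is either a constant or a function symbol applied to arguments of depth ≤ k−1, so N_k = 2 + N_{k-1} + N_{k-1}^3.
N_0 = 2
N_1 = 2 + 2 + 2^3 = 12
N_2 = 2 + 12 + 12^3 = 1742
Terms of depth exactly 2: N_2 − N_1 = 1742 − 12 = 1730.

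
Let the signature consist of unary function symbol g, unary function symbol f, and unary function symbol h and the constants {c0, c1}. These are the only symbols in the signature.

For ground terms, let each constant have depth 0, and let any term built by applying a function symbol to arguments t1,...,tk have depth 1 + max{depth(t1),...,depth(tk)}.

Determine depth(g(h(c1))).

depth(h(c1)) = 1 + depth(c1) = 1 + 0 = 1
depth(g(h(c1))) = 1 + depth(h(c1)) = 1 + 1 = 2

2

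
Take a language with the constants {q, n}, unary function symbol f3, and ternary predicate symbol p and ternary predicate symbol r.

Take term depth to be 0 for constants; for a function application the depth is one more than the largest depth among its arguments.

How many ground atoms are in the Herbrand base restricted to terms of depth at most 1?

First count ground terms of depth ≤ 1.
Count level by level. With function symbols f3/1, the terms of depth ≤ k are the 2 constants together with each function applied to depth-≤(k−1) tuples, so N_k = 2 + N_{k-1}.
N_0 = 2
N_1 = 2 + 2 = 4
Explicitly: q, n, f3(q), f3(n).
So |H| = 4.
Ground atoms are formed by filling each argument slot of a predicate with a term from H, so an r-ary predicate gives |H|^r atoms:
  p: 4^3 = 64;  r: 4^3 = 64
Total ground atoms: 64 + 64 = 128.

128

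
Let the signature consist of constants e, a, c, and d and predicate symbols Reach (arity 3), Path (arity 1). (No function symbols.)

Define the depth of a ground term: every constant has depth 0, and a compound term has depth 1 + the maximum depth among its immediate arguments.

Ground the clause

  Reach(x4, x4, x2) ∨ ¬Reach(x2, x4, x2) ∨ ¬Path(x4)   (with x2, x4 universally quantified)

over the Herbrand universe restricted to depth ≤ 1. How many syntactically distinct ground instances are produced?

16

Ground terms of depth ≤ 1:
  With no function symbols every ground term is a constant, so there are exactly 4 ground terms at every depth bound.
  N_0 = 4
  N_1 = 4
  Explicitly: e, a, c, d.
So there are 4 ground terms available for substitution.
The body mentions every one of the 2 quantified variables; since ground terms form a free algebra, no two substitutions collapse to the same formula.
Number of ground instances = 4^2 = 16.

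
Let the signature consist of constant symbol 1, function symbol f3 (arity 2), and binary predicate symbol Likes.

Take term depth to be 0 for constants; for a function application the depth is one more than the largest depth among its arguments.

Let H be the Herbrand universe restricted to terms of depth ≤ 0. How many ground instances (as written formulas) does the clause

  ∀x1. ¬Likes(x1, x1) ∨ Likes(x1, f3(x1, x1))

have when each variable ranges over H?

Ground terms of depth ≤ 0:
  Let N_k = |{terms of depth ≤ k}|. Then N_0 = 1 and N_k = 1 + N_{k-1}^2 for k ≥ 1 (one summand per function symbol, arity giving the exponent).
  N_0 = 1
  Explicitly: 1.
So there is exactly 1 ground term available for substitution.
The variable x1 ranges independently over the available ground terms, and distinct assignments produce distinct instances.
Number of ground instances = 1.

1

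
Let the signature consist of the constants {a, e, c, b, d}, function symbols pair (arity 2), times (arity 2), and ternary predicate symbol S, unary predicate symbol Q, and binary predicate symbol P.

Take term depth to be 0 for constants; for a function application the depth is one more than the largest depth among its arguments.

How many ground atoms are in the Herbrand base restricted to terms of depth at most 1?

First count ground terms of depth ≤ 1.
Let N_k count ground terms of depth at most k. Each non-constant term of depth ≤ k is some function symbol applied to depth-≤(k−1) arguments, giving N_k = 5 + N_{k-1}^2 + N_{k-1}^2.
N_0 = 5
N_1 = 5 + 5^2 + 5^2 = 55
So |H| = 55.
Ground atoms are formed by filling each argument slot of a predicate with a term from H, so an r-ary predicate gives |H|^r atoms:
  S: 55^3 = 166375;  Q: 55;  P: 55^2 = 3025
Total ground atoms: 166375 + 55 + 3025 = 169455.

169455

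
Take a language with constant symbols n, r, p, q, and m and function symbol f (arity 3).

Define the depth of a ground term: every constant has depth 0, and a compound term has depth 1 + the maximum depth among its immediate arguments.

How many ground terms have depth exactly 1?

125

Write N_k for the number of ground terms of depth ≤ k. A term of depth ≤ k is either a constant or a function symbol applied to arguments of depth ≤ k−1, so N_k = 5 + N_{k-1}^3.
N_0 = 5
N_1 = 5 + 5^3 = 130
Terms of depth exactly 1: N_1 − N_0 = 130 − 5 = 125.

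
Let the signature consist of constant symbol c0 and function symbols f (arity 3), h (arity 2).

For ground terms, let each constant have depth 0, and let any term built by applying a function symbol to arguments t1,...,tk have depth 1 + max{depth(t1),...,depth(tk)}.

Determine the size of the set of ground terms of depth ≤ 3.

Count level by level. With function symbols f/3, h/2, the terms of depth ≤ k are the 1 constant together with each function applied to depth-≤(k−1) tuples, so N_k = 1 + N_{k-1}^3 + N_{k-1}^2.
N_0 = 1
N_1 = 1 + 1^3 + 1^2 = 3
N_2 = 1 + 3^3 + 3^2 = 37
N_3 = 1 + 37^3 + 37^2 = 52023

52023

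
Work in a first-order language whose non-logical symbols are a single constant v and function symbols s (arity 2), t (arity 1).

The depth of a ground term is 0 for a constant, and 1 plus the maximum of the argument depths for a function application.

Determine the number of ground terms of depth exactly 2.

10

Let N_k count ground terms of depth at most k. Each non-constant term of depth ≤ k is some function symbol applied to depth-≤(k−1) arguments, giving N_k = 1 + N_{k-1}^2 + N_{k-1}.
N_0 = 1
N_1 = 1 + 1^2 + 1 = 3
N_2 = 1 + 3^2 + 3 = 13
Terms of depth exactly 2: N_2 − N_1 = 13 − 3 = 10.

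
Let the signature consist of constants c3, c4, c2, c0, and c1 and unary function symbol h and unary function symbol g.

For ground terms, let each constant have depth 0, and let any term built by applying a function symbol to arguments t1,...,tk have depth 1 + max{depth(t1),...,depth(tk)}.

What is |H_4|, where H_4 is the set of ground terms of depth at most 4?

155

Write N_k for the number of ground terms of depth ≤ k. A term of depth ≤ k is either a constant or a function symbol applied to arguments of depth ≤ k−1, so N_k = 5 + N_{k-1} + N_{k-1}.
N_0 = 5
N_1 = 5 + 5 + 5 = 15
N_2 = 5 + 15 + 15 = 35
N_3 = 5 + 35 + 35 = 75
N_4 = 5 + 75 + 75 = 155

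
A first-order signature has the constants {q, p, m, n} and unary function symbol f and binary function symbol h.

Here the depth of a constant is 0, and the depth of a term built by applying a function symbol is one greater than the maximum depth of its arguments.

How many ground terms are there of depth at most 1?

24

Let N_k count ground terms of depth at most k. Each non-constant term of depth ≤ k is some function symbol applied to depth-≤(k−1) arguments, giving N_k = 4 + N_{k-1} + N_{k-1}^2.
N_0 = 4
N_1 = 4 + 4 + 4^2 = 24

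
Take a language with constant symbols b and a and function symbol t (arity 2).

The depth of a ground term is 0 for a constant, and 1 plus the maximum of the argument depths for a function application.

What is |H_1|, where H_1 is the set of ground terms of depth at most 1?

Let N_k count ground terms of depth at most k. Each non-constant term of depth ≤ k is some function symbol applied to depth-≤(k−1) arguments, giving N_k = 2 + N_{k-1}^2.
N_0 = 2
N_1 = 2 + 2^2 = 6
Explicitly: b, a, t(b, b), t(b, a), t(a, b), t(a, a).

6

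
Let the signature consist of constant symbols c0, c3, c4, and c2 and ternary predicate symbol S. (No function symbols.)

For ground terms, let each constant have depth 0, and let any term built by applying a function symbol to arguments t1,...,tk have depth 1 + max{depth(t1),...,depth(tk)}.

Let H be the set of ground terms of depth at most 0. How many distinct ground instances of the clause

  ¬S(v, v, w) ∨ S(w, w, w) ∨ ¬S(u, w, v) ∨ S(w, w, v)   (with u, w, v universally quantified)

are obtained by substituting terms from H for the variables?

64

Ground terms of depth ≤ 0:
  With no function symbols every ground term is a constant, so there are exactly 4 ground terms at every depth bound.
  N_0 = 4
  Explicitly: c0, c3, c4, c2.
So there are 4 ground terms available for substitution.
Each of u, w, v ranges independently over the available ground terms, and distinct assignments produce distinct instances.
Number of ground instances = 4^3 = 64.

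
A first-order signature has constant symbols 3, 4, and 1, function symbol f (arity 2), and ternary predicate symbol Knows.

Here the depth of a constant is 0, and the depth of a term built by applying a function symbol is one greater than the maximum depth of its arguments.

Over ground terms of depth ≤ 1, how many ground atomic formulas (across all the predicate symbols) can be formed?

First count ground terms of depth ≤ 1.
Let N_k count ground terms of depth at most k. Each non-constant term of depth ≤ k is some function symbol applied to depth-≤(k−1) arguments, giving N_k = 3 + N_{k-1}^2.
N_0 = 3
N_1 = 3 + 3^2 = 12
Explicitly: 3, 4, 1, f(3, 3), f(3, 4), f(3, 1), f(4, 3), f(4, 4), f(4, 1), f(1, 3), f(1, 4), f(1, 1).
So |H| = 12.
A ground atom is a predicate applied to a tuple of terms from H, so the count is the sum over predicates of |H|^arity:
  Knows: 12^3 = 1728
Total ground atoms: 1728.

1728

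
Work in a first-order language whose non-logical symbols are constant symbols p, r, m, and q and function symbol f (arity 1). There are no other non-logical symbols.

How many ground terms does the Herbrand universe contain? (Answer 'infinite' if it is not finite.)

infinite

The signature has at least one function symbol (f, arity 1) and at least one constant (p).
Iterating f gives infinitely many distinct ground terms: p, f(p), f(f(p)), ...
So the Herbrand universe is infinite.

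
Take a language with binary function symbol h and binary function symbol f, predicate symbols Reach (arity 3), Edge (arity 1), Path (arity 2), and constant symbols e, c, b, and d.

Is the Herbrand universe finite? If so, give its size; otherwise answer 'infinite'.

The signature has at least one function symbol (h, arity 2) and at least one constant (e).
Iterating h gives infinitely many distinct ground terms: e, h(e, e), h(h(e, e), h(e, e)), ...
So the Herbrand universe is infinite.

infinite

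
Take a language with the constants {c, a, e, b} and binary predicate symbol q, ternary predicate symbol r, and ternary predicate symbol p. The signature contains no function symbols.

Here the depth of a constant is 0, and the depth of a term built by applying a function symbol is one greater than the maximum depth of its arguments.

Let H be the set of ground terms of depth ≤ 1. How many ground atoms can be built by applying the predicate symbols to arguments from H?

First count ground terms of depth ≤ 1.
With no function symbols every ground term is a constant, so there are exactly 4 ground terms at every depth bound.
N_0 = 4
N_1 = 4
Explicitly: c, a, e, b.
So |H| = 4.
Each predicate of arity r yields |H|^r ground atoms (one per choice of an r-tuple from H):
  q: 4^2 = 16;  r: 4^3 = 64;  p: 4^3 = 64
Total ground atoms: 16 + 64 + 64 = 144.

144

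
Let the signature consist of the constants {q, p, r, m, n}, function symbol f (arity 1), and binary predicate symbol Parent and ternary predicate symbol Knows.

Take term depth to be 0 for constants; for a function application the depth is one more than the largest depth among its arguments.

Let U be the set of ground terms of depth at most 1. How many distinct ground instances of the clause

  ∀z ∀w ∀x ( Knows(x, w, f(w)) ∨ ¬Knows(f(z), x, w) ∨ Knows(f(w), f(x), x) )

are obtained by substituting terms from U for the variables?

1000

Ground terms of depth ≤ 1:
  Write N_k for the number of ground terms of depth ≤ k. A term of depth ≤ k is either a constant or a function symbol applied to arguments of depth ≤ k−1, so N_k = 5 + N_{k-1}.
  N_0 = 5
  N_1 = 5 + 5 = 10
So there are 10 ground terms available for substitution.
The clause has 3 distinct variables (z, w, x), each appearing in the body. In the free term algebra distinct substitutions yield syntactically distinct ground instances.
Number of ground instances = 10^3 = 1000.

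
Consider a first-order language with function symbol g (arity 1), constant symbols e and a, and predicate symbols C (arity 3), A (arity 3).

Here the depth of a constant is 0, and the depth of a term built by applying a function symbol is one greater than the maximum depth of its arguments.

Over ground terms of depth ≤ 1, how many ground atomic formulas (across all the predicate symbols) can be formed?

128

First count ground terms of depth ≤ 1.
Count level by level. With function symbols g/1, the terms of depth ≤ k are the 2 constants together with each function applied to depth-≤(k−1) tuples, so N_k = 2 + N_{k-1}.
N_0 = 2
N_1 = 2 + 2 = 4
So |H| = 4.
A ground atom is a predicate applied to a tuple of terms from H, so the count is the sum over predicates of |H|^arity:
  C: 4^3 = 64;  A: 4^3 = 64
Total ground atoms: 64 + 64 = 128.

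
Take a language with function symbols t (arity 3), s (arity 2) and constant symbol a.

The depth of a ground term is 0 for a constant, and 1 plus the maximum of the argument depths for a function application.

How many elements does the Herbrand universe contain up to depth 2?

Let N_k count ground terms of depth at most k. Each non-constant term of depth ≤ k is some function symbol applied to depth-≤(k−1) arguments, giving N_k = 1 + N_{k-1}^3 + N_{k-1}^2.
N_0 = 1
N_1 = 1 + 1^3 + 1^2 = 3
N_2 = 1 + 3^3 + 3^2 = 37

37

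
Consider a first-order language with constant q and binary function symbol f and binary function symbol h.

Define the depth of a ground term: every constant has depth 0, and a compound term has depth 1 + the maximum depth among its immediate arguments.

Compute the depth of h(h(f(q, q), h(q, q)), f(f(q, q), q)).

depth(f(q, q)) = 1 + max(0, 0) = 1
depth(h(q, q)) = 1 + max(0, 0) = 1
depth(h(f(q, q), h(q, q))) = 1 + max(1, 1) = 2
depth(f(f(q, q), q)) = 1 + max(1, 0) = 2
depth(h(h(f(q, q), h(q, q)), f(f(q, q), q))) = 1 + max(2, 2) = 3

3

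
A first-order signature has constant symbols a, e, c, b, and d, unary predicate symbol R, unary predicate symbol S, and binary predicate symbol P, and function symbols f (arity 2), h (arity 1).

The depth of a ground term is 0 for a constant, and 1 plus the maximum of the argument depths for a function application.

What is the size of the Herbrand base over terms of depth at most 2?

1602755

First count ground terms of depth ≤ 2.
Write N_k for the number of ground terms of depth ≤ k. A term of depth ≤ k is either a constant or a function symbol applied to arguments of depth ≤ k−1, so N_k = 5 + N_{k-1}^2 + N_{k-1}.
N_0 = 5
N_1 = 5 + 5^2 + 5 = 35
N_2 = 5 + 35^2 + 35 = 1265
So |H| = 1265.
A ground atom is a predicate applied to a tuple of terms from H, so the count is the sum over predicates of |H|^arity:
  R: 1265;  S: 1265;  P: 1265^2 = 1600225
Total ground atoms: 1265 + 1265 + 1600225 = 1602755.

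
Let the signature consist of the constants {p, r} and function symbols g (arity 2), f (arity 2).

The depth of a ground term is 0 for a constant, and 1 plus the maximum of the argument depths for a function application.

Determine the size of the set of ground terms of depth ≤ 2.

202

Write N_k for the number of ground terms of depth ≤ k. A term of depth ≤ k is either a constant or a function symbol applied to arguments of depth ≤ k−1, so N_k = 2 + N_{k-1}^2 + N_{k-1}^2.
N_0 = 2
N_1 = 2 + 2^2 + 2^2 = 10
N_2 = 2 + 10^2 + 10^2 = 202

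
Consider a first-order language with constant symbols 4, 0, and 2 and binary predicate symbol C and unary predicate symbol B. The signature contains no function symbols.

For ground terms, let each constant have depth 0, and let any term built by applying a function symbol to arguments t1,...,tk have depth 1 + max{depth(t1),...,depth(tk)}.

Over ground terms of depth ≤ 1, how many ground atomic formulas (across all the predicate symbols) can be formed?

12

First count ground terms of depth ≤ 1.
With no function symbols every ground term is a constant, so there are exactly 3 ground terms at every depth bound.
N_0 = 3
N_1 = 3
Explicitly: 4, 0, 2.
So |H| = 3.
Ground atoms are formed by filling each argument slot of a predicate with a term from H, so an r-ary predicate gives |H|^r atoms:
  C: 3^2 = 9;  B: 3
Total ground atoms: 9 + 3 = 12.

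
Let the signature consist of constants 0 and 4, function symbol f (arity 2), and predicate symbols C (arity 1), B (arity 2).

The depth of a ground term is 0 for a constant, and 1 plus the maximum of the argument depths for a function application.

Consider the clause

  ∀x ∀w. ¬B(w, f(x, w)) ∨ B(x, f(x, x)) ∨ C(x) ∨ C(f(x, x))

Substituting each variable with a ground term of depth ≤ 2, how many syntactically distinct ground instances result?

1444

Ground terms of depth ≤ 2:
  If N_k denotes the number of depth-≤k ground terms, the 2 constants give N_0 = 2, and each function symbol of arity r contributes N_{k-1}^r new terms at level k: N_k = 2 + N_{k-1}^2.
  N_0 = 2
  N_1 = 2 + 2^2 = 6
  N_2 = 2 + 6^2 = 38
So there are 38 ground terms available for substitution.
Each of x, w ranges independently over the available ground terms, and distinct assignments produce distinct instances.
Number of ground instances = 38^2 = 1444.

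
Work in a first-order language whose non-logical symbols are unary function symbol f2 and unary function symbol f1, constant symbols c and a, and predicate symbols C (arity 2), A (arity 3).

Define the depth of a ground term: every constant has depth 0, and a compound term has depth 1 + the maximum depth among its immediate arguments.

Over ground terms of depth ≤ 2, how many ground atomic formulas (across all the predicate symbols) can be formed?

2940

First count ground terms of depth ≤ 2.
If N_k denotes the number of depth-≤k ground terms, the 2 constants give N_0 = 2, and each function symbol of arity r contributes N_{k-1}^r new terms at level k: N_k = 2 + N_{k-1} + N_{k-1}.
N_0 = 2
N_1 = 2 + 2 + 2 = 6
N_2 = 2 + 6 + 6 = 14
So |H| = 14.
Ground atoms are formed by filling each argument slot of a predicate with a term from H, so an r-ary predicate gives |H|^r atoms:
  C: 14^2 = 196;  A: 14^3 = 2744
Total ground atoms: 196 + 2744 = 2940.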